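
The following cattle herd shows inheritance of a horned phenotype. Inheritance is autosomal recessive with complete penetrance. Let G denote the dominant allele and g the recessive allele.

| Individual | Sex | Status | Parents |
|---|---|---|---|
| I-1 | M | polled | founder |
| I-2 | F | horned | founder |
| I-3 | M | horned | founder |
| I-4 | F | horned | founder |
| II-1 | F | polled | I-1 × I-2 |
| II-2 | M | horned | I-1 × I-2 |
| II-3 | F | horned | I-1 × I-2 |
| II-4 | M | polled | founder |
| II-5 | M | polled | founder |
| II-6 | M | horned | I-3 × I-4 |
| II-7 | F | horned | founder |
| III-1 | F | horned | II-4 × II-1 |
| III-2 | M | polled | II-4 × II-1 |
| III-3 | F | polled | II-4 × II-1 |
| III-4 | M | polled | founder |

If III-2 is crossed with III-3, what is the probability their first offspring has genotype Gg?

II-4 is polled so carries G and passed g to III-1 (gg), so II-4 is Gg.
II-1 is polled so carries G and received g from I-2 (gg), so II-1 is Gg.
III-2 is a polled offspring of II-4 (Gg) × II-1 (Gg), whose cross gives 1/4 GG : 1/2 Gg : 1/4 gg; conditioning on being polled, III-2 is GG with probability 1/3, Gg with probability 2/3.
III-3 is a polled offspring of II-4 (Gg) × II-1 (Gg), whose cross gives 1/4 GG : 1/2 Gg : 1/4 gg; conditioning on being polled, III-3 is GG with probability 1/3, Gg with probability 2/3.
Summing over parental genotype combinations, P(offspring has genotype Gg) = 2/9·1/2 + 2/9·1/2 + 4/9·1/2 = 4/9.

4/9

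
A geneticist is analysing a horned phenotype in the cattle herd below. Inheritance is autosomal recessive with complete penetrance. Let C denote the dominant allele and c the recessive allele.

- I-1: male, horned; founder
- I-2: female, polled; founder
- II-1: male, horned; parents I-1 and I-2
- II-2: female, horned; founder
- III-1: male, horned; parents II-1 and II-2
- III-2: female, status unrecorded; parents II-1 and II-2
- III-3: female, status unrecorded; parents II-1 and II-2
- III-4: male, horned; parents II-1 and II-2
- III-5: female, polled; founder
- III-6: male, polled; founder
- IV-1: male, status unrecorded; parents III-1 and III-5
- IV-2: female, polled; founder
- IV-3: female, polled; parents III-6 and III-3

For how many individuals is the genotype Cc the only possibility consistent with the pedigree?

2

Obligate heterozygotes: I-2 is polled so carries C and passed c to II-1 (cc), so I-2 is Cc; IV-3 is polled so carries C and received c from III-3 (cc), so IV-3 is Cc.
Every other individual is either homozygous by phenotype or has at least one consistent homozygous assignment, so the count is 2.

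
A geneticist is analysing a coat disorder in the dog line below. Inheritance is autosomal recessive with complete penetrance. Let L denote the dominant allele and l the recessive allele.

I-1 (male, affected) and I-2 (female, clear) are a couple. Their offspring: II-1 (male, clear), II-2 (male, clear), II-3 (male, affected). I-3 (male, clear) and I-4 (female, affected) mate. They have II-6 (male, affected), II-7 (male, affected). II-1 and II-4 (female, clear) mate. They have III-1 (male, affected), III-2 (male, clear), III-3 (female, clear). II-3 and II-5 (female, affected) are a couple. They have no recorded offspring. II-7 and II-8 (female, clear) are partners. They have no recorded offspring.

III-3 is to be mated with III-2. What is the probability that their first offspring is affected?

II-1 is clear so carries L and received l from I-1 (ll), so II-1 is Ll.
II-4 is clear so carries L and passed l to III-1 (ll), so II-4 is Ll.
III-3 is a clear offspring of II-1 (Ll) × II-4 (Ll), whose cross gives 1/4 LL : 1/2 Ll : 1/4 ll; conditioning on being clear, III-3 is LL with probability 1/3, Ll with probability 2/3.
III-2 is a clear offspring of II-1 (Ll) × II-4 (Ll), whose cross gives 1/4 LL : 1/2 Ll : 1/4 ll; conditioning on being clear, III-2 is LL with probability 1/3, Ll with probability 2/3.
Summing over parental genotype combinations, P(offspring is affected) = 4/9·1/4 = 1/9.

1/9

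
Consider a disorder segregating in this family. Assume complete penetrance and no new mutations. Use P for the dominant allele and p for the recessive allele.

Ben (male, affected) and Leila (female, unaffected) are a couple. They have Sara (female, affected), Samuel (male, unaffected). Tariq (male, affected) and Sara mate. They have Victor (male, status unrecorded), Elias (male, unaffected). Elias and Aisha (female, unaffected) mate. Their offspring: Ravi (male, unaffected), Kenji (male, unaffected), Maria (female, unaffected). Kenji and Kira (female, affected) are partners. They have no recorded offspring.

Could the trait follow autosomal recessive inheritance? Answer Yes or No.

Under autosomal recessive, Elias (unaffected, male) cannot arise from Tariq (affected) × Sara (affected).

No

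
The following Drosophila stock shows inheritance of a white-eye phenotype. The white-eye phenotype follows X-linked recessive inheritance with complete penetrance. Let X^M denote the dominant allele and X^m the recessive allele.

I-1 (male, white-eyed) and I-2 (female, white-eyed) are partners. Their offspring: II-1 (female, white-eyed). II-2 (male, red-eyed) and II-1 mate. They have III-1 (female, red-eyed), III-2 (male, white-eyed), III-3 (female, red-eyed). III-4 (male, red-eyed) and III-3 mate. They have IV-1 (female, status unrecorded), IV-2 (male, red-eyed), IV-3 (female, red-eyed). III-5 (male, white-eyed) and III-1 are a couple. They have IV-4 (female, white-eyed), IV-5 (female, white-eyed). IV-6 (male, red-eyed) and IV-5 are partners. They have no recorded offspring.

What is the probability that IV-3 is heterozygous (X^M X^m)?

1/2

III-4 is red-eyed, so III-4 is X^M Y.
III-3 is red-eyed so carries M and received m from II-1 (X^m X^m), so III-3 is X^M X^m.
Their cross gives offspring ratios 1/2 X^M X^M : 1/2 X^M X^m. Conditioning on IV-3 being red-eyed, P(X^M X^m) = 1/2 / 1 = 1/2.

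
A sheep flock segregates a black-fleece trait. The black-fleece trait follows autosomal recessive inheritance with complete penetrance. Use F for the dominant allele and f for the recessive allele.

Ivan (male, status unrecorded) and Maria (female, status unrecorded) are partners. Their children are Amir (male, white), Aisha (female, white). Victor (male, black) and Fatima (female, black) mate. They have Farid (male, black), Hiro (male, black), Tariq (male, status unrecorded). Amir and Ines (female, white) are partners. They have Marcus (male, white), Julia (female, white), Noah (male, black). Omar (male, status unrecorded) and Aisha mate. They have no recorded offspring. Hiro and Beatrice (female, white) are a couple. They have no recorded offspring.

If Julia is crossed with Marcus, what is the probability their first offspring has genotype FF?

4/9

Amir is white so carries F and passed f to Noah (ff), so Amir is Ff.
Ines is white so carries F and passed f to Noah (ff), so Ines is Ff.
Julia is a white offspring of Amir (Ff) × Ines (Ff), whose cross gives 1/4 FF : 1/2 Ff : 1/4 ff; conditioning on being white, Julia is FF with probability 1/3, Ff with probability 2/3.
Marcus is a white offspring of Amir (Ff) × Ines (Ff), whose cross gives 1/4 FF : 1/2 Ff : 1/4 ff; conditioning on being white, Marcus is FF with probability 1/3, Ff with probability 2/3.
Summing over parental genotype combinations, P(offspring has genotype FF) = 1/9·1 + 2/9·1/2 + 2/9·1/2 + 4/9·1/4 = 4/9.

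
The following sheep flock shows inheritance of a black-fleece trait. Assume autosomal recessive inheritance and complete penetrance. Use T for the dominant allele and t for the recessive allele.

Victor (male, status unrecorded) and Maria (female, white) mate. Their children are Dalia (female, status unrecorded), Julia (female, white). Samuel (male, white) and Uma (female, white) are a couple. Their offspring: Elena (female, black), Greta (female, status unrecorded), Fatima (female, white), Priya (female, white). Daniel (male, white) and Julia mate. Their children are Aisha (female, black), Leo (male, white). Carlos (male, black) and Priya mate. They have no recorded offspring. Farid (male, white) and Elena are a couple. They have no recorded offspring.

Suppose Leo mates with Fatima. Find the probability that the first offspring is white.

Daniel is white so carries T and passed t to Aisha (tt), so Daniel is Tt.
Julia is white so carries T and passed t to Aisha (tt), so Julia is Tt.
Leo is a white offspring of Daniel (Tt) × Julia (Tt), whose cross gives 1/4 TT : 1/2 Tt : 1/4 tt; conditioning on being white, Leo is TT with probability 1/3, Tt with probability 2/3.
Samuel is white so carries T and passed t to Elena (tt), so Samuel is Tt.
Uma is white so carries T and passed t to Elena (tt), so Uma is Tt.
Fatima is a white offspring of Samuel (Tt) × Uma (Tt), whose cross gives 1/4 TT : 1/2 Tt : 1/4 tt; conditioning on being white, Fatima is TT with probability 1/3, Tt with probability 2/3.
Summing over parental genotype combinations, P(offspring is white) = 1/9·1 + 2/9·1 + 2/9·1 + 4/9·3/4 = 8/9.

8/9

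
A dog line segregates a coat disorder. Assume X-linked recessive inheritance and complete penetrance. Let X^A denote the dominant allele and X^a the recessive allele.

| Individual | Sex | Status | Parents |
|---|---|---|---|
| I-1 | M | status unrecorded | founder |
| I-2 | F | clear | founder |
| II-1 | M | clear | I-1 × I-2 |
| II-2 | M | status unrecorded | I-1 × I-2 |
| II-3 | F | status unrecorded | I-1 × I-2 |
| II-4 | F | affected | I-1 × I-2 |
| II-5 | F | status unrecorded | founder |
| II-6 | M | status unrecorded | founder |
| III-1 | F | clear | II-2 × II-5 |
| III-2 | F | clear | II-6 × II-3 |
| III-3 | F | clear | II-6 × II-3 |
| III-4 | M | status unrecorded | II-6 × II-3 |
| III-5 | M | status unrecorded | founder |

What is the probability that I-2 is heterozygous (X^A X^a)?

I-2 is clear so carries A and passed a to II-4 (X^a X^a), so I-2 is X^A X^a, giving P(X^A X^a) = 1.

1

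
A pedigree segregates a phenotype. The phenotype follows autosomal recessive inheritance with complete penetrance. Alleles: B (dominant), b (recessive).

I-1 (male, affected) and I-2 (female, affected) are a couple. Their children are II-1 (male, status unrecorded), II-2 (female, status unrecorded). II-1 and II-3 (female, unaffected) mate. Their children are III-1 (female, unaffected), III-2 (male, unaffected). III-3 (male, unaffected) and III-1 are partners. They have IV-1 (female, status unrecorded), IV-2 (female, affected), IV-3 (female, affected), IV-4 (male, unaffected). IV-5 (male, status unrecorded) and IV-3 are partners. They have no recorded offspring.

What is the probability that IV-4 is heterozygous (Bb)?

2/3

III-3 is unaffected so carries B and passed b to IV-2 (bb), so III-3 is Bb.
III-1 is unaffected so carries B and received b from II-1 (bb), so III-1 is Bb.
Their cross gives offspring ratios 1/4 BB : 1/2 Bb : 1/4 bb. Conditioning on IV-4 being unaffected, P(Bb) = 1/2 / 3/4 = 2/3.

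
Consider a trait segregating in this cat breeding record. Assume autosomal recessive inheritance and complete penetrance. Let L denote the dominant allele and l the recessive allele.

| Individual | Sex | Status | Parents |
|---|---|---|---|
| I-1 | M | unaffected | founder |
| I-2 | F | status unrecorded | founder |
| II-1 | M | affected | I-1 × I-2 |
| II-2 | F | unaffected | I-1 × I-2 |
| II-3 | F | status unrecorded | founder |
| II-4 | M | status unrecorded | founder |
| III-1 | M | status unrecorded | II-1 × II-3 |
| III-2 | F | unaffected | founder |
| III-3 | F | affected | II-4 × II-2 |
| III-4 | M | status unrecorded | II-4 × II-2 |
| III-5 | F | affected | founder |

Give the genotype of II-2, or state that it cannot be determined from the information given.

From phenotype alone, II-2 is LL or Ll.
II-2 is unaffected so carries L and passed l to III-3 (ll), so II-2 is Ll.

Ll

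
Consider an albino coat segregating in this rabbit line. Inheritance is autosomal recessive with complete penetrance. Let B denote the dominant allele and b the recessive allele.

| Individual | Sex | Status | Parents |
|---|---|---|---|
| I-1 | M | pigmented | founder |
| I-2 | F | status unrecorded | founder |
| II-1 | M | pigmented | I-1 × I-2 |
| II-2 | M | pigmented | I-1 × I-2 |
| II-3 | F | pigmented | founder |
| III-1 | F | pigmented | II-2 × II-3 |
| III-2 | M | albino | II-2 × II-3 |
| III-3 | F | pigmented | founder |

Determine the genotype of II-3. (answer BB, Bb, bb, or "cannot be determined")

Bb

From phenotype alone, II-3 is BB or Bb.
II-3 is pigmented so carries B and passed b to III-2 (bb), so II-3 is Bb.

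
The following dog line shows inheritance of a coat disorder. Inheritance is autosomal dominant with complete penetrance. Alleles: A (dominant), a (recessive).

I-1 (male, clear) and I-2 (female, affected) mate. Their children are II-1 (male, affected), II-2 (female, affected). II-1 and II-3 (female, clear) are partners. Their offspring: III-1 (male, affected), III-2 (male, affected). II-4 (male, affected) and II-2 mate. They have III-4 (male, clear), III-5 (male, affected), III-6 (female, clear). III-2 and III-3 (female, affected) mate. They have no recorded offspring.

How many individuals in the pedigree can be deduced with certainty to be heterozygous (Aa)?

Obligate heterozygotes: II-1 is affected so carries A and received a from I-1 (aa), so II-1 is Aa; II-2 is affected so carries A and received a from I-1 (aa), so II-2 is Aa; II-4 is affected so carries A and passed a to III-4 (aa), so II-4 is Aa; III-1 is affected so carries A and received a from II-3 (aa), so III-1 is Aa; III-2 is affected so carries A and received a from II-3 (aa), so III-2 is Aa.
Every other individual is either homozygous by phenotype or has at least one consistent homozygous assignment, so the count is 5.

5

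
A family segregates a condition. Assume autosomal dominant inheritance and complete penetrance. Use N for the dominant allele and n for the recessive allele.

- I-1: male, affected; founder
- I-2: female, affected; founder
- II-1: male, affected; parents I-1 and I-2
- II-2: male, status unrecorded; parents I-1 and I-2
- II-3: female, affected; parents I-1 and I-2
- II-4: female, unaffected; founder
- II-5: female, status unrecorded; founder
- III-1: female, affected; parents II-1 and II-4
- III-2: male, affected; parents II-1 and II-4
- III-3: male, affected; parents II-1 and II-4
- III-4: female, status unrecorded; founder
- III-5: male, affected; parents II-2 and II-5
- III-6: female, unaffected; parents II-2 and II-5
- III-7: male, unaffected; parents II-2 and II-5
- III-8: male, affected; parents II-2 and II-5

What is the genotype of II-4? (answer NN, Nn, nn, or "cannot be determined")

nn

II-4 is unaffected, so II-4 is nn.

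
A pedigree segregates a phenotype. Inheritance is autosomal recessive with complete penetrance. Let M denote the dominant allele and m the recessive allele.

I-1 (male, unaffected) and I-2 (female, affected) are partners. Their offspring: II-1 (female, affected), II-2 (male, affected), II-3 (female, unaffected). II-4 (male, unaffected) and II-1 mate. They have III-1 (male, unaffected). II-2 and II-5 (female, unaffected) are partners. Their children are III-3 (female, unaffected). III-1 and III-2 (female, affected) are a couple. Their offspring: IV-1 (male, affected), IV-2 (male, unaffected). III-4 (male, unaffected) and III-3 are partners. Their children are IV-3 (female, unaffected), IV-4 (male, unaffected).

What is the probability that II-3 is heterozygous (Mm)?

1

II-3 is unaffected so carries M and received m from I-2 (mm), so II-3 is Mm, giving P(Mm) = 1.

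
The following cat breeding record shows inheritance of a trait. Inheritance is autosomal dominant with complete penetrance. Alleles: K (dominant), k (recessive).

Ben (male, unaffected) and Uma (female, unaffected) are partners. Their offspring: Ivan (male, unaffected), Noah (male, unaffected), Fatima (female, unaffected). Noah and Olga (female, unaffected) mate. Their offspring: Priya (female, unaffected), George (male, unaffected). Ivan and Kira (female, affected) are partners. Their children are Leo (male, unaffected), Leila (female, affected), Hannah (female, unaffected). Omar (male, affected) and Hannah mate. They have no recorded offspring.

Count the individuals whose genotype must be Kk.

Obligate heterozygotes: Kira is affected so carries K and passed k to Leo (kk), so Kira is Kk; Leila is affected so carries K and received k from Ivan (kk), so Leila is Kk.
Every other individual is either homozygous by phenotype or has at least one consistent homozygous assignment, so the count is 2.

2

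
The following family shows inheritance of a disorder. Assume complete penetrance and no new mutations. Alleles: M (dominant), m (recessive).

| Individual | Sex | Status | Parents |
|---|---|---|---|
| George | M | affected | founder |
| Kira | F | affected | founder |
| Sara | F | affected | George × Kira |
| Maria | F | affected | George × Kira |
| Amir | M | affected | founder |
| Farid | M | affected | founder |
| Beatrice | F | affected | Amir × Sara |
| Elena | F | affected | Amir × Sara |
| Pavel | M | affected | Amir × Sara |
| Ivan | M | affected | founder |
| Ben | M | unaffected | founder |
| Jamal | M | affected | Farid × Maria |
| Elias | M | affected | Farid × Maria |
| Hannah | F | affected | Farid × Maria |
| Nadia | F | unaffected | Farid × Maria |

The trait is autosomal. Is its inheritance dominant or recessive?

dominant

Farid and Maria are both affected yet have an unaffected child Nadia. Under a recessive model two affected parents are homozygous and every child would be affected, so the trait cannot be recessive.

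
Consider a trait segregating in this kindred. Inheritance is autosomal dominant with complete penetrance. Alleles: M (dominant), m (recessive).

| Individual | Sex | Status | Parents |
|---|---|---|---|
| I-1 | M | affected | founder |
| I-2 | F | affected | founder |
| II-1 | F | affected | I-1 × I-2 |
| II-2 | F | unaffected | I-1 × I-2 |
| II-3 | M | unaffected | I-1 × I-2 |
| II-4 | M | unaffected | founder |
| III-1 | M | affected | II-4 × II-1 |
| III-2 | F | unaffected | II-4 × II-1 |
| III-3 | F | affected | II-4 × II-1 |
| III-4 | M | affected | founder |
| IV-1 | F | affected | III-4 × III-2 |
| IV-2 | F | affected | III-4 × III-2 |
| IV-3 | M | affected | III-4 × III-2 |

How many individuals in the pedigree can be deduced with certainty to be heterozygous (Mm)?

8

Obligate heterozygotes: I-1 is affected so carries M and passed m to II-2 (mm), so I-1 is Mm; I-2 is affected so carries M and passed m to II-2 (mm), so I-2 is Mm; II-1 is affected so carries M and passed m to III-2 (mm), so II-1 is Mm; III-1 is affected so carries M and received m from II-4 (mm), so III-1 is Mm; III-3 is affected so carries M and received m from II-4 (mm), so III-3 is Mm; IV-1 is affected so carries M and received m from III-2 (mm), so IV-1 is Mm; IV-2 is affected so carries M and received m from III-2 (mm), so IV-2 is Mm; IV-3 is affected so carries M and received m from III-2 (mm), so IV-3 is Mm.
Every other individual is either homozygous by phenotype or has at least one consistent homozygous assignment, so the count is 8.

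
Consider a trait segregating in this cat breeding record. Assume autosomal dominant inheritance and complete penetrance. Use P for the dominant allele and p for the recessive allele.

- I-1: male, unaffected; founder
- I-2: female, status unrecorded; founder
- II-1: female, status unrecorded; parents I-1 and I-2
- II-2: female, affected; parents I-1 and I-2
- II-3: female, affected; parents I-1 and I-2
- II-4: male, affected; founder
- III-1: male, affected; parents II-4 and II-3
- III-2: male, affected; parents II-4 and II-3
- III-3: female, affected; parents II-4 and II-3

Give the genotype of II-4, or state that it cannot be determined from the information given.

cannot be determined

II-4's phenotype allows PP or Pp, and no parent or child forces a single allele at both positions; consistent genotype assignments exist with II-4 as PP or Pp.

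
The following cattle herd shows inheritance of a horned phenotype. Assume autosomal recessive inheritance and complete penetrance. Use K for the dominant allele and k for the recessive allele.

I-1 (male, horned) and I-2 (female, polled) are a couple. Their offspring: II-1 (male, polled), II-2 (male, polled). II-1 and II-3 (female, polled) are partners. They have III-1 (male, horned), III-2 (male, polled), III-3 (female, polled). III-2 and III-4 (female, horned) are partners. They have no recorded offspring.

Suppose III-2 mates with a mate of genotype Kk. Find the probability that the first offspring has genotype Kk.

II-1 is polled so carries K and received k from I-1 (kk), so II-1 is Kk.
II-3 is polled so carries K and passed k to III-1 (kk), so II-3 is Kk.
III-2 is a polled offspring of II-1 (Kk) × II-3 (Kk), whose cross gives 1/4 KK : 1/2 Kk : 1/4 kk; conditioning on being polled, III-2 is KK with probability 1/3, Kk with probability 2/3.
Summing over parental genotype combinations, P(offspring has genotype Kk) = 1/3·1/2 + 2/3·1/2 = 1/2.

1/2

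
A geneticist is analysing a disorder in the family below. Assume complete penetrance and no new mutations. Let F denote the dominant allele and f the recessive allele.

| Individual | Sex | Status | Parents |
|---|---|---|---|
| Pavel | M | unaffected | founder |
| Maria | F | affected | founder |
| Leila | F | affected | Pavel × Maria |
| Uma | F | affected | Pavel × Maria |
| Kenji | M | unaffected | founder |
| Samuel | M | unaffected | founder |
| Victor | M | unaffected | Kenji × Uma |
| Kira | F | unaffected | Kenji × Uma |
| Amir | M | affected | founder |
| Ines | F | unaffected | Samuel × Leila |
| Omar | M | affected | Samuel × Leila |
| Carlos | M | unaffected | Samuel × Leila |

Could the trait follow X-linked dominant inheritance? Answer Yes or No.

A consistent assignment under X-linked dominant exists: Pavel X^f Y, Maria X^F X^F, Leila X^F X^f, Uma X^F X^f, Kenji X^f Y, Samuel X^f Y, Victor X^f Y, Kira X^f X^f, Amir X^F Y, Ines X^f X^f, Omar X^F Y, Carlos X^f Y.
In this assignment every recorded phenotype matches its genotype and every non-founder's genotype is obtainable from its parents' genotypes, so the pedigree is consistent.

Yes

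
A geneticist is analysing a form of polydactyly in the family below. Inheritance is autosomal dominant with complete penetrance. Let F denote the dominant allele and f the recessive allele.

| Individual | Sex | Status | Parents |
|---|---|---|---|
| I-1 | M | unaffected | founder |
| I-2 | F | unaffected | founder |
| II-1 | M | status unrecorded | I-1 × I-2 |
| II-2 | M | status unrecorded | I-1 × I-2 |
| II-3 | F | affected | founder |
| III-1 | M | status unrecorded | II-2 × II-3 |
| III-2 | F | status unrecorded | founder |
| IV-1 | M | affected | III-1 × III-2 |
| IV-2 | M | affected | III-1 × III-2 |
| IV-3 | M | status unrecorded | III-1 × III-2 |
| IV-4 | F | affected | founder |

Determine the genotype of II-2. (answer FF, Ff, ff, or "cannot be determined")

From phenotype alone, II-2 is FF or Ff or ff.
II-2 received f from I-1 (ff) and received f from I-2 (ff), so II-2 is ff.

ff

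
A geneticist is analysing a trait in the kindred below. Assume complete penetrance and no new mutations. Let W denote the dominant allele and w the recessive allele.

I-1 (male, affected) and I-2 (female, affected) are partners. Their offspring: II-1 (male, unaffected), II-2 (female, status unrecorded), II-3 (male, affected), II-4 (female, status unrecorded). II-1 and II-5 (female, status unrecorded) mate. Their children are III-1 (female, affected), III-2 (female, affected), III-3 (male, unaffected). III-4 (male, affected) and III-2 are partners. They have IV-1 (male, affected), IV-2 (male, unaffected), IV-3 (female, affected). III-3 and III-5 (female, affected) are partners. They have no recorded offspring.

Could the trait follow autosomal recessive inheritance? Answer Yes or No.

Under autosomal recessive, II-1 (unaffected, male) cannot arise from I-1 (affected) × I-2 (affected).

No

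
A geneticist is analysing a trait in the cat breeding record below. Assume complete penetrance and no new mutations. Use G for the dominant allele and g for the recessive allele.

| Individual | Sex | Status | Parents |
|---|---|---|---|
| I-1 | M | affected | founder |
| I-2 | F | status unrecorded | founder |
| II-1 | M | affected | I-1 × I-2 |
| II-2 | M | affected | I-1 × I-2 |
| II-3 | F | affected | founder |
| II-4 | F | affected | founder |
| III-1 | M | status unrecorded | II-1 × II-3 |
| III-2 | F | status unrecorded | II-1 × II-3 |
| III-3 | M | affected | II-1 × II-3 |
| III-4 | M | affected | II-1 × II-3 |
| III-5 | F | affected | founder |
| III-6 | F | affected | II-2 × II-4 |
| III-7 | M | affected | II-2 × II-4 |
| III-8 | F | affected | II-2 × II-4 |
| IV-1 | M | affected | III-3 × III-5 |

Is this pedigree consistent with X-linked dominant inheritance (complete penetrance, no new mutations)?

A consistent assignment under X-linked dominant exists: I-1 X^G Y, I-2 X^G X^G, II-1 X^G Y, II-2 X^G Y, II-3 X^G X^G, II-4 X^G X^G, III-1 X^G Y, III-2 X^G X^G, III-3 X^G Y, III-4 X^G Y, III-5 X^G X^G, III-6 X^G X^G, III-7 X^G Y, III-8 X^G X^G, IV-1 X^G Y.
In this assignment every recorded phenotype matches its genotype and every non-founder's genotype is obtainable from its parents' genotypes, so the pedigree is consistent.

Yes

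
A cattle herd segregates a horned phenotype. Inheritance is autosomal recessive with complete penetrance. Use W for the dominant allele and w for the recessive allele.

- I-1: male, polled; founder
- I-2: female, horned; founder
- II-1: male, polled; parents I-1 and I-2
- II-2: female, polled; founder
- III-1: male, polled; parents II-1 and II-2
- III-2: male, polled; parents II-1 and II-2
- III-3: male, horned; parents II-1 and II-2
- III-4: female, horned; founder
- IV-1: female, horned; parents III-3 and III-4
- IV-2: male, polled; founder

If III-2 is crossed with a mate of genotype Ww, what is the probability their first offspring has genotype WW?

1/3

II-1 is polled so carries W and received w from I-2 (ww), so II-1 is Ww.
II-2 is polled so carries W and passed w to III-3 (ww), so II-2 is Ww.
III-2 is a polled offspring of II-1 (Ww) × II-2 (Ww), whose cross gives 1/4 WW : 1/2 Ww : 1/4 ww; conditioning on being polled, III-2 is WW with probability 1/3, Ww with probability 2/3.
Summing over parental genotype combinations, P(offspring has genotype WW) = 1/3·1/2 + 2/3·1/4 = 1/3.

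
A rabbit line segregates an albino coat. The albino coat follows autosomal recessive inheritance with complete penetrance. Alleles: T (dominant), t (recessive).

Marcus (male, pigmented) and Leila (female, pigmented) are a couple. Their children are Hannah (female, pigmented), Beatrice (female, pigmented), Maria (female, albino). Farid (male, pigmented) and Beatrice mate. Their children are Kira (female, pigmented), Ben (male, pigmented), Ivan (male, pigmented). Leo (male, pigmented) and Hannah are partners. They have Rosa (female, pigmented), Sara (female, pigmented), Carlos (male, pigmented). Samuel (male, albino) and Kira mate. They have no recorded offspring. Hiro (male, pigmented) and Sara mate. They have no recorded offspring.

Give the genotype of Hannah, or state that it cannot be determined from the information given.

Hannah's phenotype allows TT or Tt, and no parent or child forces a single allele at both positions; consistent genotype assignments exist with Hannah as TT or Tt.

cannot be determined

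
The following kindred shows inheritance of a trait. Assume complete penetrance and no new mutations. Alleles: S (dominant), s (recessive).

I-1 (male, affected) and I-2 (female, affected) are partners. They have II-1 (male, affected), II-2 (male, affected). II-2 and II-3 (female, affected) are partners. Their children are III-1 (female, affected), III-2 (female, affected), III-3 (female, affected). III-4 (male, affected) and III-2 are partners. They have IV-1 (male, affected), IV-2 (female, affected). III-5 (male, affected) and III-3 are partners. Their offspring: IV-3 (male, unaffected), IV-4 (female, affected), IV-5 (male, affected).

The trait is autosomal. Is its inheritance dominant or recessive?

III-5 and III-3 are both affected yet have an unaffected child IV-3. Under a recessive model two affected parents are homozygous and every child would be affected, so the trait cannot be recessive.

dominant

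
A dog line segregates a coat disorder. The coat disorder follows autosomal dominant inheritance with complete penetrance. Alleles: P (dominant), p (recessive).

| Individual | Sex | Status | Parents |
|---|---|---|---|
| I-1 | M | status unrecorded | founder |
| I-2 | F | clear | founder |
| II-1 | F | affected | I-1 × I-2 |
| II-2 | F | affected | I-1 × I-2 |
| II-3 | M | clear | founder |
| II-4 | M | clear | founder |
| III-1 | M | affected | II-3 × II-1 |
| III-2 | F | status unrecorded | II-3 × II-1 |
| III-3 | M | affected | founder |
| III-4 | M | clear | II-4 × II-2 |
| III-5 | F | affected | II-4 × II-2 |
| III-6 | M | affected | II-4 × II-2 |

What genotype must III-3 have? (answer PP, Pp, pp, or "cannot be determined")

cannot be determined

III-3's phenotype allows PP or Pp, and no parent or child forces a single allele at both positions; consistent genotype assignments exist with III-3 as PP or Pp.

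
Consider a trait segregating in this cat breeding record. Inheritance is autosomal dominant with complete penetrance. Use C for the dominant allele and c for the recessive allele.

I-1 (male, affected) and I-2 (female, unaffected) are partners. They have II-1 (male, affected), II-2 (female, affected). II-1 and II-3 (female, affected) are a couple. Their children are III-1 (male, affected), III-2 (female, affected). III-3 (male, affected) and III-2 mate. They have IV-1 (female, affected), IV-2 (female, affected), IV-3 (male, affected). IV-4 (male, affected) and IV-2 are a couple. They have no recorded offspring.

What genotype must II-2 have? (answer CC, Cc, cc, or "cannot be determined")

From phenotype alone, II-2 is CC or Cc.
II-2 is affected so carries C and received c from I-2 (cc), so II-2 is Cc.

Cc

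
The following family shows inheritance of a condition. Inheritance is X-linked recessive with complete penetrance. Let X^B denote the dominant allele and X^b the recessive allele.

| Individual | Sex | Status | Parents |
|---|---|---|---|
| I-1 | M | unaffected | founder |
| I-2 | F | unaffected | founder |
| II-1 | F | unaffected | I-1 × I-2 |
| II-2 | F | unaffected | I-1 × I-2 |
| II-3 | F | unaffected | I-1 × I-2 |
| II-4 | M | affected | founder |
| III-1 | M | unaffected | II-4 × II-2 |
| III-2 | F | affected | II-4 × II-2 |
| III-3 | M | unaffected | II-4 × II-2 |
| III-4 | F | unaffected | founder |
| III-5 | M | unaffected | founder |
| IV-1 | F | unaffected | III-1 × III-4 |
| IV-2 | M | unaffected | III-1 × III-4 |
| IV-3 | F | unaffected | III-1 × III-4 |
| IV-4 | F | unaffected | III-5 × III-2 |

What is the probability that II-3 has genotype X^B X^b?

1/2

I-1 is unaffected, so I-1 is X^B Y.
I-2 is unaffected so carries B and passed b to II-2 (X^B X^b, whose B came from I-1), so I-2 is X^B X^b.
Their cross gives offspring ratios 1/2 X^B X^B : 1/2 X^B X^b. Conditioning on II-3 being unaffected, P(X^B X^b) = 1/2 / 1 = 1/2.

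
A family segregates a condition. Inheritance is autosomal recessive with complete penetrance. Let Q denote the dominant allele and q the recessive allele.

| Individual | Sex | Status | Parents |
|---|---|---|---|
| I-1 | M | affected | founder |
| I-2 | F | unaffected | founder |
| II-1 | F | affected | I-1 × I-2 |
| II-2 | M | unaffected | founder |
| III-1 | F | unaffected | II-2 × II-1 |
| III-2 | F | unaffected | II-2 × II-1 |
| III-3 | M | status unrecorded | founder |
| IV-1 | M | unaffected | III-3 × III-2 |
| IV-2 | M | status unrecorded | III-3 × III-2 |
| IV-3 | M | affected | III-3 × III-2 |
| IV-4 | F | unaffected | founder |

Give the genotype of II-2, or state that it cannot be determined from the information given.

II-2's phenotype allows QQ or Qq, and no parent or child forces a single allele at both positions; consistent genotype assignments exist with II-2 as QQ or Qq.

cannot be determined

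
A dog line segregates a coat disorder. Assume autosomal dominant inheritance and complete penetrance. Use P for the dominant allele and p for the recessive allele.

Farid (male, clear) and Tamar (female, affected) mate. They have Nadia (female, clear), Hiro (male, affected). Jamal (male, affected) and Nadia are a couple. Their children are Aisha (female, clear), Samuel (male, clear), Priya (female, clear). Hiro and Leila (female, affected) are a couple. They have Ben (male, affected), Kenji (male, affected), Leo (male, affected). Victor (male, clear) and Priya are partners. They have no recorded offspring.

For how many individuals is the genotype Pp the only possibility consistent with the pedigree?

3

Obligate heterozygotes: Tamar is affected so carries P and passed p to Nadia (pp), so Tamar is Pp; Hiro is affected so carries P and received p from Farid (pp), so Hiro is Pp; Jamal is affected so carries P and passed p to Aisha (pp), so Jamal is Pp.
Every other individual is either homozygous by phenotype or has at least one consistent homozygous assignment, so the count is 3.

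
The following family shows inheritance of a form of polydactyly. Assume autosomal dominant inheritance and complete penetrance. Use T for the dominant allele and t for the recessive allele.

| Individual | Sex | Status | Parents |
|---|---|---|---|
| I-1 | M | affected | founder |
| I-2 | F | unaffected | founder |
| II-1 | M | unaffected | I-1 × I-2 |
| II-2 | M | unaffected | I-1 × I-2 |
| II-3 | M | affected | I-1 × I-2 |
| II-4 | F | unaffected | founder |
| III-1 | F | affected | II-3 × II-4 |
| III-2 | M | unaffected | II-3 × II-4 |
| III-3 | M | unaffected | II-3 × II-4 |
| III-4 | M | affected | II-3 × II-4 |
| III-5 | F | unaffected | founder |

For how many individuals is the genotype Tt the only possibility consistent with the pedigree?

Obligate heterozygotes: I-1 is affected so carries T and passed t to II-1 (tt), so I-1 is Tt; II-3 is affected so carries T and received t from I-2 (tt), so II-3 is Tt; III-1 is affected so carries T and received t from II-4 (tt), so III-1 is Tt; III-4 is affected so carries T and received t from II-4 (tt), so III-4 is Tt.
Every other individual is either homozygous by phenotype or has at least one consistent homozygous assignment, so the count is 4.

4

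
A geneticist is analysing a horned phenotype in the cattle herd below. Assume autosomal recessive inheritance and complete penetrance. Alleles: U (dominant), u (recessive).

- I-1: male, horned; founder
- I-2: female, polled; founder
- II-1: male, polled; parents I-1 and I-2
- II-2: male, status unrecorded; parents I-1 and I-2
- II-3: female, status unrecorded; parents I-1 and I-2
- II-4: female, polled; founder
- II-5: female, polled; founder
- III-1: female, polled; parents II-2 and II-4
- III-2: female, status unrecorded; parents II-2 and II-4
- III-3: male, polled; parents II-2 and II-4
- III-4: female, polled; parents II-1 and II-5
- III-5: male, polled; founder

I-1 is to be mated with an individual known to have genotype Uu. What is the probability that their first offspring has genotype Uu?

I-1 is horned, so I-1 is uu.
The cross gives 1/2 Uu : 1/2 uu, so P(offspring has genotype Uu) = 1/2.

1/2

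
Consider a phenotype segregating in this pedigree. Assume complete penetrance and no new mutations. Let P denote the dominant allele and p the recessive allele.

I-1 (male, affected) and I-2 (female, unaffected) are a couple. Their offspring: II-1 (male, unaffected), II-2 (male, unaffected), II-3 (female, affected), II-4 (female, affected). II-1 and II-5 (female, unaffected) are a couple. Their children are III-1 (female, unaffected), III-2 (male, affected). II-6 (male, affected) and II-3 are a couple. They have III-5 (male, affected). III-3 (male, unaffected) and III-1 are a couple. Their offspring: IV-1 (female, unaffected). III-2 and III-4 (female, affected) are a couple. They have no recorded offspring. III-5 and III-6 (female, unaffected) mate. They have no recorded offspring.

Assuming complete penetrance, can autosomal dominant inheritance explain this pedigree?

No

Under autosomal dominant, III-2 (affected, male) cannot arise from II-1 (unaffected) × II-5 (unaffected).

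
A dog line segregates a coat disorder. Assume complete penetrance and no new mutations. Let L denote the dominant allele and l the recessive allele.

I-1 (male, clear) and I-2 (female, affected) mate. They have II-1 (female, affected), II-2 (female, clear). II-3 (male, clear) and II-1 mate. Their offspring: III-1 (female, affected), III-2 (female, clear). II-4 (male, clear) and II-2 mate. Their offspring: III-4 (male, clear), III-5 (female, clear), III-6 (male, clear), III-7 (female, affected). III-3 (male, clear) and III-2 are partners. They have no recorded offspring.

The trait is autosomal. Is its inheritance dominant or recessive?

II-4 and II-2 are both clear yet have an affected child III-7. Under dominance, an affected child requires at least one affected parent, so the trait cannot be dominant.

recessive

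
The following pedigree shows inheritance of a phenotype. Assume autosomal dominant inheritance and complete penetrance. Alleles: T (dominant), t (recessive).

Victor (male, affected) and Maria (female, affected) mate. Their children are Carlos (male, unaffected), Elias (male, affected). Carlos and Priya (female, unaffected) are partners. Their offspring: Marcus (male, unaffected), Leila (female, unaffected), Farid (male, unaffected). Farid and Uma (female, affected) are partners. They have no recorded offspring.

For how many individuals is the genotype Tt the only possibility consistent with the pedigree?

Obligate heterozygotes: Victor is affected so carries T and passed t to Carlos (tt), so Victor is Tt; Maria is affected so carries T and passed t to Carlos (tt), so Maria is Tt.
Every other individual is either homozygous by phenotype or has at least one consistent homozygous assignment, so the count is 2.

2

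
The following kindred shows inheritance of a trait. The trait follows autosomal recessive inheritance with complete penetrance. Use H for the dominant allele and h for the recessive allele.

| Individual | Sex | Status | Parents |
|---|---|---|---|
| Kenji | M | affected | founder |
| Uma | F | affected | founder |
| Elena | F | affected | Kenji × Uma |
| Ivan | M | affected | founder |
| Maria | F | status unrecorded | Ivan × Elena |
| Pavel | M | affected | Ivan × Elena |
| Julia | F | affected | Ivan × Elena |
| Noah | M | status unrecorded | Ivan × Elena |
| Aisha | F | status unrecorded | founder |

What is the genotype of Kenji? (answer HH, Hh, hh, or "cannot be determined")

Kenji is affected, so Kenji is hh.

hh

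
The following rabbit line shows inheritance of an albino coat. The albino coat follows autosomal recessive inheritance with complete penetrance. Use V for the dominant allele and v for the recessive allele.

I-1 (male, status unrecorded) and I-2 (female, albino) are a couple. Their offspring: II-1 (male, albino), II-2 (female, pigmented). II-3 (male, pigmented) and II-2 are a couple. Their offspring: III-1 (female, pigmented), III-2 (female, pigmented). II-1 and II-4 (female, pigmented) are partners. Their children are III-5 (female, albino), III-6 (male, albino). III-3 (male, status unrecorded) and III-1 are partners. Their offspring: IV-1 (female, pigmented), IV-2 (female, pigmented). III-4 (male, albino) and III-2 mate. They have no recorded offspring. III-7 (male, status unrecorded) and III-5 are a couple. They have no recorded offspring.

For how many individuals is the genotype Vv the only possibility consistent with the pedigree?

3

Obligate heterozygotes: I-1 passed V to II-2 (Vv, whose v came from I-2) and passed v to II-1 (vv), so I-1 is Vv; II-2 is pigmented so carries V and received v from I-2 (vv), so II-2 is Vv; II-4 is pigmented so carries V and passed v to III-5 (vv), so II-4 is Vv.
Every other individual is either homozygous by phenotype or has at least one consistent homozygous assignment, so the count is 3.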